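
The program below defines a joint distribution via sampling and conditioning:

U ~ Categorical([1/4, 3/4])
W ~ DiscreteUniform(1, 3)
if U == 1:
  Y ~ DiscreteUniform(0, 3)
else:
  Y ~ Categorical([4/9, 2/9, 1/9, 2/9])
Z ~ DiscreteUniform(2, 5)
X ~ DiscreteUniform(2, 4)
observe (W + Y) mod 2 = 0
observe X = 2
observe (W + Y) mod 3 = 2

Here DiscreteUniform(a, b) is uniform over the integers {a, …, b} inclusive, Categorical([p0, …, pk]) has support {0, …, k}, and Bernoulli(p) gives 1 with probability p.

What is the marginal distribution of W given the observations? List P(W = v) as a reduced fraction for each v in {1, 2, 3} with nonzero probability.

Enumerate traces; 16 have nonzero weight after conditioning:
  (U=0, W=1, Y=1, Z=2, X=2) weight 1/648
  (U=0, W=1, Y=1, Z=3, X=2) weight 1/648
  (U=0, W=1, Y=1, Z=4, X=2) weight 1/648
  (U=0, W=1, Y=1, Z=5, X=2) weight 1/648
  (U=0, W=2, Y=0, Z=2, X=2) weight 1/324
  (U=0, W=2, Y=0, Z=3, X=2) weight 1/324
  (U=0, W=2, Y=0, Z=4, X=2) weight 1/324
  (U=0, W=2, Y=0, Z=5, X=2) weight 1/324
  … 8 more
Group by W:
  weight(W=1) = 35/1296
  weight(W=2) = 43/1296
Total weight = 35/1296 + 43/1296 = 13/216
P(W=1 | obs) = 35/1296 / 13/216 = 35/78
P(W=2 | obs) = 43/1296 / 13/216 = 43/78

P(W=1) = 35/78, P(W=2) = 43/78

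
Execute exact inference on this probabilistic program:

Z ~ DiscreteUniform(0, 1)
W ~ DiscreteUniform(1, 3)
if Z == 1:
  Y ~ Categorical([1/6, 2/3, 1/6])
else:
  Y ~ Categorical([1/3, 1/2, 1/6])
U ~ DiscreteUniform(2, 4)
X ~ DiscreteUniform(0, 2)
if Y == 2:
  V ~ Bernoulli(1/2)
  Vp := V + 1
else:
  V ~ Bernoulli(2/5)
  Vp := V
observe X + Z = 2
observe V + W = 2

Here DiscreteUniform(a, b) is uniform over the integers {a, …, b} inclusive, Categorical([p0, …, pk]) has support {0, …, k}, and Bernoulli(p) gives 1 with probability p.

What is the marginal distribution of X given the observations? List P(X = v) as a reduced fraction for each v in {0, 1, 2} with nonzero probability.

P(X=1) = 1/2, P(X=2) = 1/2

Enumerate traces; 36 have nonzero weight after conditioning:
  (Z=0, W=1, Y=0, U=2, X=2, V=1) weight 1/405
  (Z=0, W=1, Y=0, U=3, X=2, V=1) weight 1/405
  (Z=0, W=1, Y=0, U=4, X=2, V=1) weight 1/405
  (Z=0, W=1, Y=1, U=2, X=2, V=1) weight 1/270
  (Z=0, W=1, Y=1, U=3, X=2, V=1) weight 1/270
  (Z=0, W=1, Y=1, U=4, X=2, V=1) weight 1/270
  (Z=0, W=1, Y=2, U=2, X=2, V=1) weight 1/648
  (Z=0, W=1, Y=2, U=3, X=2, V=1) weight 1/648
  (Z=1, W=1, Y=0, U=2, X=1, V=1) weight 1/810
  … 27 more
Group by X:
  weight(X=1) = 1/18
  weight(X=2) = 1/18
Total weight = 1/18 + 1/18 = 1/9
P(X=1 | obs) = 1/18 / 1/9 = 1/2
P(X=2 | obs) = 1/18 / 1/9 = 1/2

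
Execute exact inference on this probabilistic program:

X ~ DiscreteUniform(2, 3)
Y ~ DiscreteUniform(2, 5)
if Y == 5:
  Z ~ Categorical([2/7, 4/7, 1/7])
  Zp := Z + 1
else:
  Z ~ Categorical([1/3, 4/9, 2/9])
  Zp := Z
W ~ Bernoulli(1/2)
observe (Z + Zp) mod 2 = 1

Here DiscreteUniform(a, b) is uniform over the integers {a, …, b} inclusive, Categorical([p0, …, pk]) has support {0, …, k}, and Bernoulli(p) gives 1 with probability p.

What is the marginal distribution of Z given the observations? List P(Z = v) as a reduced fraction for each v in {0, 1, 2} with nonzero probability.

Enumerate traces; 12 have nonzero weight after conditioning:
  (X=2, Y=5, Z=0, W=0) weight 1/56
  (X=2, Y=5, Z=0, W=1) weight 1/56
  (X=2, Y=5, Z=1, W=0) weight 1/28
  (X=2, Y=5, Z=1, W=1) weight 1/28
  (X=2, Y=5, Z=2, W=0) weight 1/112
  (X=2, Y=5, Z=2, W=1) weight 1/112
  (X=3, Y=5, Z=0, W=0) weight 1/56
  (X=3, Y=5, Z=0, W=1) weight 1/56
  … 4 more
Group by Z:
  weight(Z=0) = 1/14
  weight(Z=1) = 1/7
  weight(Z=2) = 1/28
Total weight = 1/14 + 1/7 + 1/28 = 1/4
P(Z=0 | obs) = 1/14 / 1/4 = 2/7
P(Z=1 | obs) = 1/7 / 1/4 = 4/7
P(Z=2 | obs) = 1/28 / 1/4 = 1/7

P(Z=0) = 2/7, P(Z=1) = 4/7, P(Z=2) = 1/7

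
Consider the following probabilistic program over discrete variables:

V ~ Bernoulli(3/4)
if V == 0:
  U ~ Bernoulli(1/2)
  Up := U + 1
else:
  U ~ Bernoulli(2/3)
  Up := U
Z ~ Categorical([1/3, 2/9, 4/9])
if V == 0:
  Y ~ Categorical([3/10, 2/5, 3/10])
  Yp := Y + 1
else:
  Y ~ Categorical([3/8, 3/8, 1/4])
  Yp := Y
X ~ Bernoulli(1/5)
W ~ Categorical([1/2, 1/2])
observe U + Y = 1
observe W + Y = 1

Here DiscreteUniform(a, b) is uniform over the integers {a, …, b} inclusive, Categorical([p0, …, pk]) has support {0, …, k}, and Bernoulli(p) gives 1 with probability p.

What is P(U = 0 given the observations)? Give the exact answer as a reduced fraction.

Enumerate traces; 24 have nonzero weight after conditioning:
  (V=0, U=0, Z=0, Y=1, X=0, W=0) weight 1/150
  (V=0, U=0, Z=0, Y=1, X=1, W=0) weight 1/600
  (V=0, U=0, Z=1, Y=1, X=0, W=0) weight 1/225
  (V=0, U=0, Z=1, Y=1, X=1, W=0) weight 1/900
  (V=0, U=0, Z=2, Y=1, X=0, W=0) weight 2/225
  (V=0, U=0, Z=2, Y=1, X=1, W=0) weight 1/450
  (V=0, U=1, Z=0, Y=0, X=0, W=1) weight 1/200
  (V=0, U=1, Z=0, Y=0, X=1, W=1) weight 1/800
  … 16 more
Group by U:
  weight(U=0) = 23/320
  weight(U=1) = 9/80
Total weight = 23/320 + 9/80 = 59/320
P(U=0 | obs) = 23/320 / 59/320 = 23/59
P(U=1 | obs) = 9/80 / 59/320 = 36/59

P(U = 0 | obs) = 23/59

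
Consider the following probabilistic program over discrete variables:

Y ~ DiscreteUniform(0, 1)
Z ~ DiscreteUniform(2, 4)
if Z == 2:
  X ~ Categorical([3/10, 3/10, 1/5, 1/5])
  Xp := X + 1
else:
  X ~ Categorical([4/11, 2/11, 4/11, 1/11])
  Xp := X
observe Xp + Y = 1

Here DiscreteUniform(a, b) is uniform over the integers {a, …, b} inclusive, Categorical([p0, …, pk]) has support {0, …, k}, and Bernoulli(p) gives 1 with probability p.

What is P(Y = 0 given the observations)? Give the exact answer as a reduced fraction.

P(Y = 0 | obs) = 73/153

Enumerate traces; 5 have nonzero weight after conditioning:
  (Y=0, Z=2, X=0) weight 1/20
  (Y=0, Z=3, X=1) weight 1/33
  (Y=0, Z=4, X=1) weight 1/33
  (Y=1, Z=3, X=0) weight 2/33
  (Y=1, Z=4, X=0) weight 2/33
Group by Y:
  weight(Y=0) = 73/660
  weight(Y=1) = 4/33
Total weight = 73/660 + 4/33 = 51/220
P(Y=0 | obs) = 73/660 / 51/220 = 73/153
P(Y=1 | obs) = 4/33 / 51/220 = 80/153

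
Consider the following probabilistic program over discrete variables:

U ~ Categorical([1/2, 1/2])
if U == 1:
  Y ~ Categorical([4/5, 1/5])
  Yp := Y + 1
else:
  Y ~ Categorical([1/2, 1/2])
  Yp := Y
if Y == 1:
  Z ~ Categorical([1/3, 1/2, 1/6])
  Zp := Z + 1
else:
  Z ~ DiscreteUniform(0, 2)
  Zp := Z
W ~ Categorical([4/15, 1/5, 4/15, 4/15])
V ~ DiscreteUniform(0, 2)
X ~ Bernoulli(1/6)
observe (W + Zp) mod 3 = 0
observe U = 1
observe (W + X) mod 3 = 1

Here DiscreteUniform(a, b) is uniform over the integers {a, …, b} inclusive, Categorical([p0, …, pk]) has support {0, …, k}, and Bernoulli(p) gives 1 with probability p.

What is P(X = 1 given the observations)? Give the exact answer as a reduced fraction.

Enumerate traces; 18 have nonzero weight after conditioning:
  (U=1, Y=0, Z=0, W=0, V=0, X=1) weight 4/2025
  (U=1, Y=0, Z=0, W=0, V=1, X=1) weight 4/2025
  (U=1, Y=0, Z=0, W=0, V=2, X=1) weight 4/2025
  (U=1, Y=0, Z=0, W=3, V=0, X=1) weight 4/2025
  (U=1, Y=0, Z=0, W=3, V=1, X=1) weight 4/2025
  (U=1, Y=0, Z=0, W=3, V=2, X=1) weight 4/2025
  (U=1, Y=0, Z=2, W=1, V=0, X=0) weight 1/135
  (U=1, Y=0, Z=2, W=1, V=1, X=0) weight 1/135
  … 10 more
Group by X:
  weight(X=0) = 11/360
  weight(X=1) = 1/75
Total weight = 11/360 + 1/75 = 79/1800
P(X=0 | obs) = 11/360 / 79/1800 = 55/79
P(X=1 | obs) = 1/75 / 79/1800 = 24/79

P(X = 1 | obs) = 24/79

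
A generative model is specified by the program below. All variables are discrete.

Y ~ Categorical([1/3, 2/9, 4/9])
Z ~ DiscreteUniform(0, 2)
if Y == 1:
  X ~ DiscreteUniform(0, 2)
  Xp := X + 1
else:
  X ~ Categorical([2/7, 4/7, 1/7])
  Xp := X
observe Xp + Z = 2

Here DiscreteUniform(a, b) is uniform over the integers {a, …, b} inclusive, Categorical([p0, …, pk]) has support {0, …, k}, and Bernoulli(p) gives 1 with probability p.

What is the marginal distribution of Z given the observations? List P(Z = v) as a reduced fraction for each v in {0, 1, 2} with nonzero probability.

Enumerate traces; 8 have nonzero weight after conditioning:
  (Y=0, Z=0, X=2) weight 1/63
  (Y=0, Z=1, X=1) weight 4/63
  (Y=0, Z=2, X=0) weight 2/63
  (Y=1, Z=0, X=1) weight 2/81
  (Y=1, Z=1, X=0) weight 2/81
  (Y=2, Z=0, X=2) weight 4/189
  (Y=2, Z=1, X=1) weight 16/189
  (Y=2, Z=2, X=0) weight 8/189
Group by Z:
  weight(Z=0) = 5/81
  weight(Z=1) = 14/81
  weight(Z=2) = 2/27
Total weight = 5/81 + 14/81 + 2/27 = 25/81
P(Z=0 | obs) = 5/81 / 25/81 = 1/5
P(Z=1 | obs) = 14/81 / 25/81 = 14/25
P(Z=2 | obs) = 2/27 / 25/81 = 6/25

P(Z=0) = 1/5, P(Z=1) = 14/25, P(Z=2) = 6/25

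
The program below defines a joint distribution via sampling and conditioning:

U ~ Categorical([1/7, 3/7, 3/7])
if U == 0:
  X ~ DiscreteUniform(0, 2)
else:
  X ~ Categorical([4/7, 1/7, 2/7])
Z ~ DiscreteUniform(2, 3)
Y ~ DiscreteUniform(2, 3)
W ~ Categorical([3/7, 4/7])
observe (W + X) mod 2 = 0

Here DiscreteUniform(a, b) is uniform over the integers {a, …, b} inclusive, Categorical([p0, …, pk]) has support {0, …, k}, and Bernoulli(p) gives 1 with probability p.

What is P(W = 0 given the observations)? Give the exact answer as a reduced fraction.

P(W = 0 | obs) = 183/233

Enumerate traces; 36 have nonzero weight after conditioning:
  (U=0, X=0, Z=2, Y=2, W=0) weight 1/196
  (U=0, X=0, Z=2, Y=3, W=0) weight 1/196
  (U=0, X=0, Z=3, Y=2, W=0) weight 1/196
  (U=0, X=0, Z=3, Y=3, W=0) weight 1/196
  (U=0, X=1, Z=2, Y=2, W=1) weight 1/147
  (U=0, X=1, Z=2, Y=3, W=1) weight 1/147
  (U=0, X=1, Z=3, Y=2, W=1) weight 1/147
  (U=0, X=1, Z=3, Y=3, W=1) weight 1/147
  … 28 more
Group by W:
  weight(W=0) = 122/343
  weight(W=1) = 100/1029
Total weight = 122/343 + 100/1029 = 466/1029
P(W=0 | obs) = 122/343 / 466/1029 = 183/233
P(W=1 | obs) = 100/1029 / 466/1029 = 50/233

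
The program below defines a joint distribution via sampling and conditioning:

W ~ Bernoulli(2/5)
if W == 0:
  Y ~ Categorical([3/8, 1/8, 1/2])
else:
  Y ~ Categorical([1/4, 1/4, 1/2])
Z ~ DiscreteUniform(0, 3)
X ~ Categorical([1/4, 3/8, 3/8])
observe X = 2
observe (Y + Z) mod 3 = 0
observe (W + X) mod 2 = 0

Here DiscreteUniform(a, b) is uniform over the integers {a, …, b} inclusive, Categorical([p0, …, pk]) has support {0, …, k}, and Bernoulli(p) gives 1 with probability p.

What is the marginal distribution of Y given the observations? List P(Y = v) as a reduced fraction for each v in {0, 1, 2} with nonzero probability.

P(Y=0) = 6/11, P(Y=1) = 1/11, P(Y=2) = 4/11

Enumerate traces; 4 have nonzero weight after conditioning:
  (W=0, Y=0, Z=0, X=2) weight 27/1280
  (W=0, Y=0, Z=3, X=2) weight 27/1280
  (W=0, Y=1, Z=2, X=2) weight 9/1280
  (W=0, Y=2, Z=1, X=2) weight 9/320
Group by Y:
  weight(Y=0) = 27/640
  weight(Y=1) = 9/1280
  weight(Y=2) = 9/320
Total weight = 27/640 + 9/1280 + 9/320 = 99/1280
P(Y=0 | obs) = 27/640 / 99/1280 = 6/11
P(Y=1 | obs) = 9/1280 / 99/1280 = 1/11
P(Y=2 | obs) = 9/320 / 99/1280 = 4/11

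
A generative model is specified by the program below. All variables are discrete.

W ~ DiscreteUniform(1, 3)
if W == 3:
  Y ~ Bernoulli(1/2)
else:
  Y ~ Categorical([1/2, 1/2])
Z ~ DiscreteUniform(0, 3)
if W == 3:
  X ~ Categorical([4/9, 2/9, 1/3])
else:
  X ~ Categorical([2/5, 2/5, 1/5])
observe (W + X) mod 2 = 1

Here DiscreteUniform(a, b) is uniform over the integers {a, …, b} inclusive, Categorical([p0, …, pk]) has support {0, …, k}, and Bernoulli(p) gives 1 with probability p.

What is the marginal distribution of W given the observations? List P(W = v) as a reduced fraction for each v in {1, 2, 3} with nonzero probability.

Enumerate traces; 40 have nonzero weight after conditioning:
  (W=1, Y=0, Z=0, X=0) weight 1/60
  (W=1, Y=0, Z=0, X=2) weight 1/120
  (W=1, Y=0, Z=1, X=0) weight 1/60
  (W=1, Y=0, Z=1, X=2) weight 1/120
  (W=1, Y=0, Z=2, X=0) weight 1/60
  (W=1, Y=0, Z=2, X=2) weight 1/120
  (W=1, Y=0, Z=3, X=0) weight 1/60
  (W=1, Y=0, Z=3, X=2) weight 1/120
  (W=2, Y=0, Z=0, X=1) weight 1/60
  (W=3, Y=0, Z=0, X=0) weight 1/54
  … 30 more
Group by W:
  weight(W=1) = 1/5
  weight(W=2) = 2/15
  weight(W=3) = 7/27
Total weight = 1/5 + 2/15 + 7/27 = 16/27
P(W=1 | obs) = 1/5 / 16/27 = 27/80
P(W=2 | obs) = 2/15 / 16/27 = 9/40
P(W=3 | obs) = 7/27 / 16/27 = 7/16

P(W=1) = 27/80, P(W=2) = 9/40, P(W=3) = 7/16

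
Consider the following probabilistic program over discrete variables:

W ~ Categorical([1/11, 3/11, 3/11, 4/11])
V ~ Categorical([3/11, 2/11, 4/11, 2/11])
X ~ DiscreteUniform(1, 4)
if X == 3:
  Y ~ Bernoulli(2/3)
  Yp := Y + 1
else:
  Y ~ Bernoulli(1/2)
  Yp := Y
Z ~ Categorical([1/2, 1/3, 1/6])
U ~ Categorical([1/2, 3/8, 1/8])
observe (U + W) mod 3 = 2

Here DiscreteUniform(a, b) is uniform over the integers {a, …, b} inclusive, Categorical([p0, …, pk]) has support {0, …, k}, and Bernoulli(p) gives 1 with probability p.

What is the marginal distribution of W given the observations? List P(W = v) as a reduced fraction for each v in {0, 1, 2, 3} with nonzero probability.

P(W=0) = 1/26, P(W=1) = 9/26, P(W=2) = 6/13, P(W=3) = 2/13

Enumerate traces; 384 have nonzero weight after conditioning:
  (W=0, V=0, X=1, Y=0, Z=0, U=2) weight 3/15488
  (W=0, V=0, X=1, Y=0, Z=1, U=2) weight 1/7744
  (W=0, V=0, X=1, Y=0, Z=2, U=2) weight 1/15488
  (W=0, V=0, X=1, Y=1, Z=0, U=2) weight 3/15488
  (W=0, V=0, X=1, Y=1, Z=1, U=2) weight 1/7744
  (W=0, V=0, X=1, Y=1, Z=2, U=2) weight 1/15488
  (W=0, V=0, X=2, Y=0, Z=0, U=2) weight 3/15488
  (W=0, V=0, X=2, Y=0, Z=1, U=2) weight 1/7744
  (W=1, V=0, X=1, Y=0, Z=0, U=1) weight 27/15488
  (W=2, V=0, X=1, Y=0, Z=0, U=0) weight 9/3872
  … 374 more
Group by W:
  weight(W=0) = 1/88
  weight(W=1) = 9/88
  weight(W=2) = 3/22
  weight(W=3) = 1/22
Total weight = 1/88 + 9/88 + 3/22 + 1/22 = 13/44
P(W=0 | obs) = 1/88 / 13/44 = 1/26
P(W=1 | obs) = 9/88 / 13/44 = 9/26
P(W=2 | obs) = 3/22 / 13/44 = 6/13
P(W=3 | obs) = 1/22 / 13/44 = 2/13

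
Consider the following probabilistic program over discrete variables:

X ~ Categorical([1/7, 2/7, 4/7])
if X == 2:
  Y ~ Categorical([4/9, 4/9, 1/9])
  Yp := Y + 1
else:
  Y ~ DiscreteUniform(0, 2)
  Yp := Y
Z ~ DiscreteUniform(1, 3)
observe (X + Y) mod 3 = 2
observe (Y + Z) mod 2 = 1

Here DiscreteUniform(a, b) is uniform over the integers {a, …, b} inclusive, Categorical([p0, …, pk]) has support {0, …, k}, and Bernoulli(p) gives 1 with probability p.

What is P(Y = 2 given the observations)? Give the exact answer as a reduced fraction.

Enumerate traces; 5 have nonzero weight after conditioning:
  (X=0, Y=2, Z=1) weight 1/63
  (X=0, Y=2, Z=3) weight 1/63
  (X=1, Y=1, Z=2) weight 2/63
  (X=2, Y=0, Z=1) weight 16/189
  (X=2, Y=0, Z=3) weight 16/189
Group by Y:
  weight(Y=0) = 32/189
  weight(Y=1) = 2/63
  weight(Y=2) = 2/63
Total weight = 32/189 + 2/63 + 2/63 = 44/189
P(Y=0 | obs) = 32/189 / 44/189 = 8/11
P(Y=1 | obs) = 2/63 / 44/189 = 3/22
P(Y=2 | obs) = 2/63 / 44/189 = 3/22

P(Y = 2 | obs) = 3/22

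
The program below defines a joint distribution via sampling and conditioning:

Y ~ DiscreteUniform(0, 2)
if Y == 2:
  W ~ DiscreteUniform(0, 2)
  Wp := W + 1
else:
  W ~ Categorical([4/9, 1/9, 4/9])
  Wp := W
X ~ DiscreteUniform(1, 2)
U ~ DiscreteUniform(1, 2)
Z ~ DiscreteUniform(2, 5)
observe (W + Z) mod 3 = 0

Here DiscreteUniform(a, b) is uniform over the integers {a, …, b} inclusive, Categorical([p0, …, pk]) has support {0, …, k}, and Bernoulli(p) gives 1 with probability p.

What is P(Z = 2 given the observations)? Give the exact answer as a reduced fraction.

Enumerate traces; 48 have nonzero weight after conditioning:
  (Y=0, W=0, X=1, U=1, Z=3) weight 1/108
  (Y=0, W=0, X=1, U=2, Z=3) weight 1/108
  (Y=0, W=0, X=2, U=1, Z=3) weight 1/108
  (Y=0, W=0, X=2, U=2, Z=3) weight 1/108
  (Y=0, W=1, X=1, U=1, Z=2) weight 1/432
  (Y=0, W=1, X=1, U=1, Z=5) weight 1/432
  (Y=0, W=1, X=1, U=2, Z=2) weight 1/432
  (Y=0, W=1, X=1, U=2, Z=5) weight 1/432
  (Y=0, W=2, X=1, U=1, Z=4) weight 1/108
  … 39 more
Group by Z:
  weight(Z=2) = 5/108
  weight(Z=3) = 11/108
  weight(Z=4) = 11/108
  weight(Z=5) = 5/108
Total weight = 5/108 + 11/108 + 11/108 + 5/108 = 8/27
P(Z=2 | obs) = 5/108 / 8/27 = 5/32
P(Z=3 | obs) = 11/108 / 8/27 = 11/32
P(Z=4 | obs) = 11/108 / 8/27 = 11/32
P(Z=5 | obs) = 5/108 / 8/27 = 5/32

P(Z = 2 | obs) = 5/32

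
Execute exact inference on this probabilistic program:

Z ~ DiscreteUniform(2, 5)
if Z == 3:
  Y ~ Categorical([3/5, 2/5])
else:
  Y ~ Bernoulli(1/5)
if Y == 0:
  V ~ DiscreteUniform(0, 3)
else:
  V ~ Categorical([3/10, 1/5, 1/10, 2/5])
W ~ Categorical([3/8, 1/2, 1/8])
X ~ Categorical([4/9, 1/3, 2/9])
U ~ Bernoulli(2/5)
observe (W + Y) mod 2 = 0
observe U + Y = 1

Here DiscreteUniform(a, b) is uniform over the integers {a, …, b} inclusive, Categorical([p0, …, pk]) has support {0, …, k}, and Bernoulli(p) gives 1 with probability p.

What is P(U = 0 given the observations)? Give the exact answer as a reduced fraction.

P(U = 0 | obs) = 1/3

Enumerate traces; 144 have nonzero weight after conditioning:
  (Z=2, Y=0, V=0, W=0, X=0, U=1) weight 1/300
  (Z=2, Y=0, V=0, W=0, X=1, U=1) weight 1/400
  (Z=2, Y=0, V=0, W=0, X=2, U=1) weight 1/600
  (Z=2, Y=0, V=0, W=2, X=0, U=1) weight 1/900
  (Z=2, Y=0, V=0, W=2, X=1, U=1) weight 1/1200
  (Z=2, Y=0, V=0, W=2, X=2, U=1) weight 1/1800
  (Z=2, Y=0, V=1, W=0, X=0, U=1) weight 1/300
  (Z=2, Y=0, V=1, W=0, X=1, U=1) weight 1/400
  (Z=2, Y=1, V=0, W=1, X=0, U=0) weight 1/500
  … 135 more
Group by U:
  weight(U=0) = 3/40
  weight(U=1) = 3/20
Total weight = 3/40 + 3/20 = 9/40
P(U=0 | obs) = 3/40 / 9/40 = 1/3
P(U=1 | obs) = 3/20 / 9/40 = 2/3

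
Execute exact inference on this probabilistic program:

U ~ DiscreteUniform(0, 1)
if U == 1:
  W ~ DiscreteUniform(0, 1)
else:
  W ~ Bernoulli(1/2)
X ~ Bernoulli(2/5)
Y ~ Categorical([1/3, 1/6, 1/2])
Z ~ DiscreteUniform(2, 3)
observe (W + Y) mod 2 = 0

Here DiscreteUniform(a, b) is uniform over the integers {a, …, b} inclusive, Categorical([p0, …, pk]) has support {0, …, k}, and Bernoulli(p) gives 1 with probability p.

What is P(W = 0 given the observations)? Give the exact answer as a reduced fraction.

P(W = 0 | obs) = 5/6

Enumerate traces; 24 have nonzero weight after conditioning:
  (U=0, W=0, X=0, Y=0, Z=2) weight 1/40
  (U=0, W=0, X=0, Y=0, Z=3) weight 1/40
  (U=0, W=0, X=0, Y=2, Z=2) weight 3/80
  (U=0, W=0, X=0, Y=2, Z=3) weight 3/80
  (U=0, W=0, X=1, Y=0, Z=2) weight 1/60
  (U=0, W=0, X=1, Y=0, Z=3) weight 1/60
  (U=0, W=0, X=1, Y=2, Z=2) weight 1/40
  (U=0, W=0, X=1, Y=2, Z=3) weight 1/40
  (U=0, W=1, X=0, Y=1, Z=2) weight 1/80
  … 15 more
Group by W:
  weight(W=0) = 5/12
  weight(W=1) = 1/12
Total weight = 5/12 + 1/12 = 1/2
P(W=0 | obs) = 5/12 / 1/2 = 5/6
P(W=1 | obs) = 1/12 / 1/2 = 1/6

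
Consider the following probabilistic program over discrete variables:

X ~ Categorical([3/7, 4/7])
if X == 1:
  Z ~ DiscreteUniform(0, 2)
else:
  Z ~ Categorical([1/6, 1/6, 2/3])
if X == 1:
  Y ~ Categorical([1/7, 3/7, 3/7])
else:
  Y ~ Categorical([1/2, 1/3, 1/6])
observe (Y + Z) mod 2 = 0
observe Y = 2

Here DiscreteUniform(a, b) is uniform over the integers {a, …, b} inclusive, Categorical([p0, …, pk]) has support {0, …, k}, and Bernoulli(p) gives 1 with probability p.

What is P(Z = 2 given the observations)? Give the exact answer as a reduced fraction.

P(Z = 2 | obs) = 76/131

Enumerate traces; 4 have nonzero weight after conditioning:
  (X=0, Z=0, Y=2) weight 1/84
  (X=0, Z=2, Y=2) weight 1/21
  (X=1, Z=0, Y=2) weight 4/49
  (X=1, Z=2, Y=2) weight 4/49
Group by Z:
  weight(Z=0) = 55/588
  weight(Z=2) = 19/147
Total weight = 55/588 + 19/147 = 131/588
P(Z=0 | obs) = 55/588 / 131/588 = 55/131
P(Z=2 | obs) = 19/147 / 131/588 = 76/131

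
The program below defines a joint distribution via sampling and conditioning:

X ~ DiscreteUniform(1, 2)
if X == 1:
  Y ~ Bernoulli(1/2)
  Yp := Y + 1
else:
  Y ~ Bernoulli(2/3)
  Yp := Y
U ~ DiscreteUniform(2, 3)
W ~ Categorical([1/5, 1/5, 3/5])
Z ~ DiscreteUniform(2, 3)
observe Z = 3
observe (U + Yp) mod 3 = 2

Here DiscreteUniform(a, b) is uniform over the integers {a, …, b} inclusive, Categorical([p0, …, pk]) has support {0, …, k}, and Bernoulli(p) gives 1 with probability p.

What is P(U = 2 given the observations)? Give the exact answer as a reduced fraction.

P(U = 2 | obs) = 2/5

Enumerate traces; 6 have nonzero weight after conditioning:
  (X=1, Y=1, U=3, W=0, Z=3) weight 1/80
  (X=1, Y=1, U=3, W=1, Z=3) weight 1/80
  (X=1, Y=1, U=3, W=2, Z=3) weight 3/80
  (X=2, Y=0, U=2, W=0, Z=3) weight 1/120
  (X=2, Y=0, U=2, W=1, Z=3) weight 1/120
  (X=2, Y=0, U=2, W=2, Z=3) weight 1/40
Group by U:
  weight(U=2) = 1/24
  weight(U=3) = 1/16
Total weight = 1/24 + 1/16 = 5/48
P(U=2 | obs) = 1/24 / 5/48 = 2/5
P(U=3 | obs) = 1/16 / 5/48 = 3/5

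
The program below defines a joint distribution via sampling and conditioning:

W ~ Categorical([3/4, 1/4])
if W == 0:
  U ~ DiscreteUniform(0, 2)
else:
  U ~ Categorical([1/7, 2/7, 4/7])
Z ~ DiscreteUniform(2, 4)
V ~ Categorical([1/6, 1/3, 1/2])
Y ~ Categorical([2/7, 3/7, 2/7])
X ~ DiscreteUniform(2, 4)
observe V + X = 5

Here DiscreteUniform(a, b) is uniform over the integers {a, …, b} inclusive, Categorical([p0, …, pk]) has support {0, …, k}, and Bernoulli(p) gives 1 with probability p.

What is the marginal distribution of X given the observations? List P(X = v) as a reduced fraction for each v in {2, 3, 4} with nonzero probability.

Enumerate traces; 108 have nonzero weight after conditioning:
  (W=0, U=0, Z=2, V=1, Y=0, X=4) weight 1/378
  (W=0, U=0, Z=2, V=1, Y=1, X=4) weight 1/252
  (W=0, U=0, Z=2, V=1, Y=2, X=4) weight 1/378
  (W=0, U=0, Z=2, V=2, Y=0, X=3) weight 1/252
  (W=0, U=0, Z=2, V=2, Y=1, X=3) weight 1/168
  (W=0, U=0, Z=2, V=2, Y=2, X=3) weight 1/252
  (W=0, U=0, Z=3, V=1, Y=0, X=4) weight 1/378
  (W=0, U=0, Z=3, V=1, Y=1, X=4) weight 1/252
  … 100 more
Group by X:
  weight(X=3) = 1/6
  weight(X=4) = 1/9
Total weight = 1/6 + 1/9 = 5/18
P(X=3 | obs) = 1/6 / 5/18 = 3/5
P(X=4 | obs) = 1/9 / 5/18 = 2/5

P(X=3) = 3/5, P(X=4) = 2/5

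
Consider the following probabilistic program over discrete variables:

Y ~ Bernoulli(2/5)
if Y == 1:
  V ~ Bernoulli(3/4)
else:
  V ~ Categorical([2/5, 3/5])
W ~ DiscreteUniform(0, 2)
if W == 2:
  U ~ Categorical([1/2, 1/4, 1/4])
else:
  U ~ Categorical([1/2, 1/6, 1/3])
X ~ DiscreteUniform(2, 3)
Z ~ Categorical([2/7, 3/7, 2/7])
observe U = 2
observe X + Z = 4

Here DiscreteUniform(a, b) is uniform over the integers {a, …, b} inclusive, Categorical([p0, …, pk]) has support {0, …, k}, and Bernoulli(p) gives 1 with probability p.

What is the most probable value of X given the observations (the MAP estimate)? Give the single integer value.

argmax_v P(X = v | obs) = 3

Enumerate traces; 24 have nonzero weight after conditioning:
  (Y=0, V=0, W=0, U=2, X=2, Z=2) weight 2/525
  (Y=0, V=0, W=0, U=2, X=3, Z=1) weight 1/175
  (Y=0, V=0, W=1, U=2, X=2, Z=2) weight 2/525
  (Y=0, V=0, W=1, U=2, X=3, Z=1) weight 1/175
  (Y=0, V=0, W=2, U=2, X=2, Z=2) weight 1/350
  (Y=0, V=0, W=2, U=2, X=3, Z=1) weight 3/700
  (Y=0, V=1, W=0, U=2, X=2, Z=2) weight 1/175
  (Y=0, V=1, W=0, U=2, X=3, Z=1) weight 3/350
  … 16 more
Group by X:
  weight(X=2) = 11/252
  weight(X=3) = 11/168
Total weight = 11/252 + 11/168 = 55/504
P(X=2 | obs) = 11/252 / 55/504 = 2/5
P(X=3 | obs) = 11/168 / 55/504 = 3/5
argmax = 3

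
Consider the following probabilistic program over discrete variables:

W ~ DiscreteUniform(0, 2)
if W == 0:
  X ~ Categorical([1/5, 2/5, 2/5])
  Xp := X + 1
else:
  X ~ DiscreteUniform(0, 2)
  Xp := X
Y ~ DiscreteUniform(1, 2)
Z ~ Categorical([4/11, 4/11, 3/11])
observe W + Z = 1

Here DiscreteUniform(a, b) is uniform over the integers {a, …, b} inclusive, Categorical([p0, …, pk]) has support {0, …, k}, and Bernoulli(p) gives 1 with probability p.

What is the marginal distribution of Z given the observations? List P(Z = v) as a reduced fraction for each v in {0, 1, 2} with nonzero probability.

Enumerate traces; 12 have nonzero weight after conditioning:
  (W=0, X=0, Y=1, Z=1) weight 2/165
  (W=0, X=0, Y=2, Z=1) weight 2/165
  (W=0, X=1, Y=1, Z=1) weight 4/165
  (W=0, X=1, Y=2, Z=1) weight 4/165
  (W=0, X=2, Y=1, Z=1) weight 4/165
  (W=0, X=2, Y=2, Z=1) weight 4/165
  (W=1, X=0, Y=1, Z=0) weight 2/99
  (W=1, X=0, Y=2, Z=0) weight 2/99
  … 4 more
Group by Z:
  weight(Z=0) = 4/33
  weight(Z=1) = 4/33
Total weight = 4/33 + 4/33 = 8/33
P(Z=0 | obs) = 4/33 / 8/33 = 1/2
P(Z=1 | obs) = 4/33 / 8/33 = 1/2

P(Z=0) = 1/2, P(Z=1) = 1/2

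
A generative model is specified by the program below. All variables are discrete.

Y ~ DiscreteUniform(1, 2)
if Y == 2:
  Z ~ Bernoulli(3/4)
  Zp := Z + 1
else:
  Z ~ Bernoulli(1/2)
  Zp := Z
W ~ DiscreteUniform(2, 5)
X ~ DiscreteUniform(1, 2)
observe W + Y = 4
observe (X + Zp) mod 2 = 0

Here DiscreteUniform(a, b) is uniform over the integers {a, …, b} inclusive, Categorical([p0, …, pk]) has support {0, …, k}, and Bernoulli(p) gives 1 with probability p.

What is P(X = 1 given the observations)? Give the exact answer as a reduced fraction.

P(X = 1 | obs) = 3/8

Enumerate traces; 4 have nonzero weight after conditioning:
  (Y=1, Z=0, W=3, X=2) weight 1/32
  (Y=1, Z=1, W=3, X=1) weight 1/32
  (Y=2, Z=0, W=2, X=1) weight 1/64
  (Y=2, Z=1, W=2, X=2) weight 3/64
Group by X:
  weight(X=1) = 3/64
  weight(X=2) = 5/64
Total weight = 3/64 + 5/64 = 1/8
P(X=1 | obs) = 3/64 / 1/8 = 3/8
P(X=2 | obs) = 5/64 / 1/8 = 5/8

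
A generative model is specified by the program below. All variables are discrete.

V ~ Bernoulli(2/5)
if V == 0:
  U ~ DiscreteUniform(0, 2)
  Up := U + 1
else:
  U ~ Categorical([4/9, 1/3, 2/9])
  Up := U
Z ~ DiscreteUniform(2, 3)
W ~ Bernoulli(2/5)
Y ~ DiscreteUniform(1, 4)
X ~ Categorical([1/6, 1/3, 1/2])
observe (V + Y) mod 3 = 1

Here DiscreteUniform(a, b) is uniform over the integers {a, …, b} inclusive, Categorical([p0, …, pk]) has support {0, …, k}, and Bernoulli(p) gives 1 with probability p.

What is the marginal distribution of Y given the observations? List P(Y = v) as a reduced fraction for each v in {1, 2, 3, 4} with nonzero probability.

Enumerate traces; 108 have nonzero weight after conditioning:
  (V=0, U=0, Z=2, W=0, Y=1, X=0) weight 1/400
  (V=0, U=0, Z=2, W=0, Y=1, X=1) weight 1/200
  (V=0, U=0, Z=2, W=0, Y=1, X=2) weight 3/400
  (V=0, U=0, Z=2, W=0, Y=4, X=0) weight 1/400
  (V=0, U=0, Z=2, W=0, Y=4, X=1) weight 1/200
  (V=0, U=0, Z=2, W=0, Y=4, X=2) weight 3/400
  (V=0, U=0, Z=2, W=1, Y=1, X=0) weight 1/600
  (V=0, U=0, Z=2, W=1, Y=1, X=1) weight 1/300
  (V=1, U=0, Z=2, W=0, Y=3, X=0) weight 1/450
  … 99 more
Group by Y:
  weight(Y=1) = 3/20
  weight(Y=3) = 1/10
  weight(Y=4) = 3/20
Total weight = 3/20 + 1/10 + 3/20 = 2/5
P(Y=1 | obs) = 3/20 / 2/5 = 3/8
P(Y=3 | obs) = 1/10 / 2/5 = 1/4
P(Y=4 | obs) = 3/20 / 2/5 = 3/8

P(Y=1) = 3/8, P(Y=3) = 1/4, P(Y=4) = 3/8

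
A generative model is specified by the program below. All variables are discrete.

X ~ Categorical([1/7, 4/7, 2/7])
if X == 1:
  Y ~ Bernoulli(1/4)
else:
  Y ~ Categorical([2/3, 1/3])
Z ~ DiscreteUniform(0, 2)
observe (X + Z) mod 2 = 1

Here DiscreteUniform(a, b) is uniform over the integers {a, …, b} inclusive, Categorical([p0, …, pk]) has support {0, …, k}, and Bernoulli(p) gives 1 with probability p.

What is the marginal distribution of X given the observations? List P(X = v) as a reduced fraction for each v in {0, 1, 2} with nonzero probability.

P(X=0) = 1/11, P(X=1) = 8/11, P(X=2) = 2/11

Enumerate traces; 8 have nonzero weight after conditioning:
  (X=0, Y=0, Z=1) weight 2/63
  (X=0, Y=1, Z=1) weight 1/63
  (X=1, Y=0, Z=0) weight 1/7
  (X=1, Y=0, Z=2) weight 1/7
  (X=1, Y=1, Z=0) weight 1/21
  (X=1, Y=1, Z=2) weight 1/21
  (X=2, Y=0, Z=1) weight 4/63
  (X=2, Y=1, Z=1) weight 2/63
Group by X:
  weight(X=0) = 1/21
  weight(X=1) = 8/21
  weight(X=2) = 2/21
Total weight = 1/21 + 8/21 + 2/21 = 11/21
P(X=0 | obs) = 1/21 / 11/21 = 1/11
P(X=1 | obs) = 8/21 / 11/21 = 8/11
P(X=2 | obs) = 2/21 / 11/21 = 2/11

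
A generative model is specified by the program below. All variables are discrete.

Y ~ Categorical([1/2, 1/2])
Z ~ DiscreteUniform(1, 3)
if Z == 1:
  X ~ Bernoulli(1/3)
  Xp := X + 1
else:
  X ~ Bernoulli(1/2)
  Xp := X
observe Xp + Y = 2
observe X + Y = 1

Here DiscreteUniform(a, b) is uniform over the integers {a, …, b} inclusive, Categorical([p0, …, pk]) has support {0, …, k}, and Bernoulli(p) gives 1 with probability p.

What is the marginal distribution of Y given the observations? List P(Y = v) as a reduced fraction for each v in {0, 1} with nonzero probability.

P(Y=0) = 1/3, P(Y=1) = 2/3

Enumerate traces; 2 have nonzero weight after conditioning:
  (Y=0, Z=1, X=1) weight 1/18
  (Y=1, Z=1, X=0) weight 1/9
Group by Y:
  weight(Y=0) = 1/18
  weight(Y=1) = 1/9
Total weight = 1/18 + 1/9 = 1/6
P(Y=0 | obs) = 1/18 / 1/6 = 1/3
P(Y=1 | obs) = 1/9 / 1/6 = 2/3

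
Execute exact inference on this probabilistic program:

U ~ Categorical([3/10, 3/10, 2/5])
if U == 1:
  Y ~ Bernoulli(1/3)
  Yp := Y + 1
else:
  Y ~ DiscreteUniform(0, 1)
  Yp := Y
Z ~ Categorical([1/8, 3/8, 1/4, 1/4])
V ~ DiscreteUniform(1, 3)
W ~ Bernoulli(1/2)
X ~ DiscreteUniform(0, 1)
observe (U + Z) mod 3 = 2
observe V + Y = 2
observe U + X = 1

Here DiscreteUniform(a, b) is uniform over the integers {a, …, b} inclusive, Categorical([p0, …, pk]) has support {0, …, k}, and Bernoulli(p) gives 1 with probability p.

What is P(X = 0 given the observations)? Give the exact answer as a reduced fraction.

P(X = 0 | obs) = 3/5

Enumerate traces; 8 have nonzero weight after conditioning:
  (U=0, Y=0, Z=2, V=2, W=0, X=1) weight 1/320
  (U=0, Y=0, Z=2, V=2, W=1, X=1) weight 1/320
  (U=0, Y=1, Z=2, V=1, W=0, X=1) weight 1/320
  (U=0, Y=1, Z=2, V=1, W=1, X=1) weight 1/320
  (U=1, Y=0, Z=1, V=2, W=0, X=0) weight 1/160
  (U=1, Y=0, Z=1, V=2, W=1, X=0) weight 1/160
  (U=1, Y=1, Z=1, V=1, W=0, X=0) weight 1/320
  (U=1, Y=1, Z=1, V=1, W=1, X=0) weight 1/320
Group by X:
  weight(X=0) = 3/160
  weight(X=1) = 1/80
Total weight = 3/160 + 1/80 = 1/32
P(X=0 | obs) = 3/160 / 1/32 = 3/5
P(X=1 | obs) = 1/80 / 1/32 = 2/5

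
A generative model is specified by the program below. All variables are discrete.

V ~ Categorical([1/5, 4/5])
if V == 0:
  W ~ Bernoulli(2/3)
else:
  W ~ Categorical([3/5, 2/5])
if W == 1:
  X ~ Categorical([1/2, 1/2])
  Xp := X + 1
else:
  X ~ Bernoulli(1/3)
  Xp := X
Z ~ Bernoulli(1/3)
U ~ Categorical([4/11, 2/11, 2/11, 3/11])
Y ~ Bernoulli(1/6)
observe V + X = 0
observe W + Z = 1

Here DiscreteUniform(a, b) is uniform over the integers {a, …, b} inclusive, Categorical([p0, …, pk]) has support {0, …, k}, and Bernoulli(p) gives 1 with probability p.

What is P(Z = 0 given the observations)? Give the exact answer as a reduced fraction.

Enumerate traces; 16 have nonzero weight after conditioning:
  (V=0, W=0, X=0, Z=1, U=0, Y=0) weight 4/891
  (V=0, W=0, X=0, Z=1, U=0, Y=1) weight 4/4455
  (V=0, W=0, X=0, Z=1, U=1, Y=0) weight 2/891
  (V=0, W=0, X=0, Z=1, U=1, Y=1) weight 2/4455
  (V=0, W=0, X=0, Z=1, U=2, Y=0) weight 2/891
  (V=0, W=0, X=0, Z=1, U=2, Y=1) weight 2/4455
  (V=0, W=0, X=0, Z=1, U=3, Y=0) weight 1/297
  (V=0, W=0, X=0, Z=1, U=3, Y=1) weight 1/1485
  (V=0, W=1, X=0, Z=0, U=0, Y=0) weight 4/297
  … 7 more
Group by Z:
  weight(Z=0) = 2/45
  weight(Z=1) = 2/135
Total weight = 2/45 + 2/135 = 8/135
P(Z=0 | obs) = 2/45 / 8/135 = 3/4
P(Z=1 | obs) = 2/135 / 8/135 = 1/4

P(Z = 0 | obs) = 3/4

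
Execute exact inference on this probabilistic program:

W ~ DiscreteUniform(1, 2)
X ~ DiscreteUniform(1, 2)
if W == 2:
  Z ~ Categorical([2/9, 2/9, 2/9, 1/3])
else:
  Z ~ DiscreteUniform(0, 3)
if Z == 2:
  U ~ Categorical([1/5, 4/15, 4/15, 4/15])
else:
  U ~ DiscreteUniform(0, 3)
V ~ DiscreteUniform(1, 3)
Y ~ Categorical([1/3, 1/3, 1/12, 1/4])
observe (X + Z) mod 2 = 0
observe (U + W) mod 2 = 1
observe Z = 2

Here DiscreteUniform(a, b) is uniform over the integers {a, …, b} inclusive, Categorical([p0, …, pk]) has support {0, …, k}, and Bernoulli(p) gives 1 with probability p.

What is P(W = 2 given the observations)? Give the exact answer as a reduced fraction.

P(W = 2 | obs) = 64/127

Enumerate traces; 48 have nonzero weight after conditioning:
  (W=1, X=2, Z=2, U=0, V=1, Y=0) weight 1/720
  (W=1, X=2, Z=2, U=0, V=1, Y=1) weight 1/720
  (W=1, X=2, Z=2, U=0, V=1, Y=2) weight 1/2880
  (W=1, X=2, Z=2, U=0, V=1, Y=3) weight 1/960
  (W=1, X=2, Z=2, U=0, V=2, Y=0) weight 1/720
  (W=1, X=2, Z=2, U=0, V=2, Y=1) weight 1/720
  (W=1, X=2, Z=2, U=0, V=2, Y=2) weight 1/2880
  (W=1, X=2, Z=2, U=0, V=2, Y=3) weight 1/960
  (W=2, X=2, Z=2, U=1, V=1, Y=0) weight 2/1215
  … 39 more
Group by W:
  weight(W=1) = 7/240
  weight(W=2) = 4/135
Total weight = 7/240 + 4/135 = 127/2160
P(W=1 | obs) = 7/240 / 127/2160 = 63/127
P(W=2 | obs) = 4/135 / 127/2160 = 64/127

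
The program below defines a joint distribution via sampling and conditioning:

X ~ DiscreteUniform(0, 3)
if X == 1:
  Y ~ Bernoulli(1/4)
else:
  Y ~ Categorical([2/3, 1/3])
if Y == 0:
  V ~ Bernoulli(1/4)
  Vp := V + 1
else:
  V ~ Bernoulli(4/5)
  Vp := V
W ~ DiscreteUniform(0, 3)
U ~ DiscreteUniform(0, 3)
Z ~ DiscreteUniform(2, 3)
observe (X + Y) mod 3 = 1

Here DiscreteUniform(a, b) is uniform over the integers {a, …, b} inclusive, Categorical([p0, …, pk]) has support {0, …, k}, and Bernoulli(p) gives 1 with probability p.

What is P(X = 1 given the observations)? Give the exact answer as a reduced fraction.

Enumerate traces; 192 have nonzero weight after conditioning:
  (X=0, Y=1, V=0, W=0, U=0, Z=2) weight 1/1920
  (X=0, Y=1, V=0, W=0, U=0, Z=3) weight 1/1920
  (X=0, Y=1, V=0, W=0, U=1, Z=2) weight 1/1920
  (X=0, Y=1, V=0, W=0, U=1, Z=3) weight 1/1920
  (X=0, Y=1, V=0, W=0, U=2, Z=2) weight 1/1920
  (X=0, Y=1, V=0, W=0, U=2, Z=3) weight 1/1920
  (X=0, Y=1, V=0, W=0, U=3, Z=2) weight 1/1920
  (X=0, Y=1, V=0, W=0, U=3, Z=3) weight 1/1920
  (X=1, Y=0, V=0, W=0, U=0, Z=2) weight 9/2048
  (X=3, Y=1, V=0, W=0, U=0, Z=2) weight 1/1920
  … 182 more
Group by X:
  weight(X=0) = 1/12
  weight(X=1) = 3/16
  weight(X=3) = 1/12
Total weight = 1/12 + 3/16 + 1/12 = 17/48
P(X=0 | obs) = 1/12 / 17/48 = 4/17
P(X=1 | obs) = 3/16 / 17/48 = 9/17
P(X=3 | obs) = 1/12 / 17/48 = 4/17

P(X = 1 | obs) = 9/17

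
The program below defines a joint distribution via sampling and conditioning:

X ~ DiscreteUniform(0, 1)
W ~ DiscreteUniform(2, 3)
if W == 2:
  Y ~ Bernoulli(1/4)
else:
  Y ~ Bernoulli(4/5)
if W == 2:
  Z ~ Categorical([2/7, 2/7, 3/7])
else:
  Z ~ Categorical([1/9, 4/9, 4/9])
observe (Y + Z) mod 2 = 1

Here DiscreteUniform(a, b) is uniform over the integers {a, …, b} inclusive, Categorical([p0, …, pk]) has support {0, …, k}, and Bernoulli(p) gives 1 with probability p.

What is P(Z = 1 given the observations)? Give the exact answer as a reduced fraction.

Enumerate traces; 12 have nonzero weight after conditioning:
  (X=0, W=2, Y=0, Z=1) weight 3/56
  (X=0, W=2, Y=1, Z=0) weight 1/56
  (X=0, W=2, Y=1, Z=2) weight 3/112
  (X=0, W=3, Y=0, Z=1) weight 1/45
  (X=0, W=3, Y=1, Z=0) weight 1/45
  (X=0, W=3, Y=1, Z=2) weight 4/45
  (X=1, W=2, Y=0, Z=1) weight 3/56
  (X=1, W=2, Y=1, Z=0) weight 1/56
  … 4 more
Group by Z:
  weight(Z=0) = 101/1260
  weight(Z=1) = 191/1260
  weight(Z=2) = 583/2520
Total weight = 101/1260 + 191/1260 + 583/2520 = 389/840
P(Z=0 | obs) = 101/1260 / 389/840 = 202/1167
P(Z=1 | obs) = 191/1260 / 389/840 = 382/1167
P(Z=2 | obs) = 583/2520 / 389/840 = 583/1167

P(Z = 1 | obs) = 382/1167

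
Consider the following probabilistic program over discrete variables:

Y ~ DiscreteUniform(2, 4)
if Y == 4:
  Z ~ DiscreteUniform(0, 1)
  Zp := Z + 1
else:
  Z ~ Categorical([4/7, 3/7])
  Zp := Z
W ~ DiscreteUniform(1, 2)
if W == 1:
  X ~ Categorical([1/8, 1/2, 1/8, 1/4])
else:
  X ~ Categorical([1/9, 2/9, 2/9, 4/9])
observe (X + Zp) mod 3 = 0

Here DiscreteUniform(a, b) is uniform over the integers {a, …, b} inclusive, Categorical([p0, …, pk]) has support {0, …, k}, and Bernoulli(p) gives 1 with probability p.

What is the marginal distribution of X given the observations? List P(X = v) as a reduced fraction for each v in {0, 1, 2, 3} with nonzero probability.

Enumerate traces; 16 have nonzero weight after conditioning:
  (Y=2, Z=0, W=1, X=0) weight 1/84
  (Y=2, Z=0, W=1, X=3) weight 1/42
  (Y=2, Z=0, W=2, X=0) weight 2/189
  (Y=2, Z=0, W=2, X=3) weight 8/189
  (Y=2, Z=1, W=1, X=2) weight 1/112
  (Y=2, Z=1, W=2, X=2) weight 1/63
  (Y=3, Z=0, W=1, X=0) weight 1/84
  (Y=3, Z=0, W=1, X=3) weight 1/42
  (Y=4, Z=1, W=1, X=1) weight 1/24
  … 7 more
Group by X:
  weight(X=0) = 17/378
  weight(X=1) = 13/216
  weight(X=2) = 475/6048
  weight(X=3) = 25/189
Total weight = 17/378 + 13/216 + 475/6048 + 25/189 = 91/288
P(X=0 | obs) = 17/378 / 91/288 = 272/1911
P(X=1 | obs) = 13/216 / 91/288 = 4/21
P(X=2 | obs) = 475/6048 / 91/288 = 475/1911
P(X=3 | obs) = 25/189 / 91/288 = 800/1911

P(X=0) = 272/1911, P(X=1) = 4/21, P(X=2) = 475/1911, P(X=3) = 800/1911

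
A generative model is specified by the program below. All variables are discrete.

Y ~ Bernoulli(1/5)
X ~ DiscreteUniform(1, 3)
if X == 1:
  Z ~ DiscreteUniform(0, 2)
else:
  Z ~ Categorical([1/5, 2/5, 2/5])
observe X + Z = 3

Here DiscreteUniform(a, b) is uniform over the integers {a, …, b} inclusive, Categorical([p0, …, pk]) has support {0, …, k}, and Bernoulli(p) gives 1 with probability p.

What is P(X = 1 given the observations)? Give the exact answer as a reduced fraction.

P(X = 1 | obs) = 5/14

Enumerate traces; 6 have nonzero weight after conditioning:
  (Y=0, X=1, Z=2) weight 4/45
  (Y=0, X=2, Z=1) weight 8/75
  (Y=0, X=3, Z=0) weight 4/75
  (Y=1, X=1, Z=2) weight 1/45
  (Y=1, X=2, Z=1) weight 2/75
  (Y=1, X=3, Z=0) weight 1/75
Group by X:
  weight(X=1) = 1/9
  weight(X=2) = 2/15
  weight(X=3) = 1/15
Total weight = 1/9 + 2/15 + 1/15 = 14/45
P(X=1 | obs) = 1/9 / 14/45 = 5/14
P(X=2 | obs) = 2/15 / 14/45 = 3/7
P(X=3 | obs) = 1/15 / 14/45 = 3/14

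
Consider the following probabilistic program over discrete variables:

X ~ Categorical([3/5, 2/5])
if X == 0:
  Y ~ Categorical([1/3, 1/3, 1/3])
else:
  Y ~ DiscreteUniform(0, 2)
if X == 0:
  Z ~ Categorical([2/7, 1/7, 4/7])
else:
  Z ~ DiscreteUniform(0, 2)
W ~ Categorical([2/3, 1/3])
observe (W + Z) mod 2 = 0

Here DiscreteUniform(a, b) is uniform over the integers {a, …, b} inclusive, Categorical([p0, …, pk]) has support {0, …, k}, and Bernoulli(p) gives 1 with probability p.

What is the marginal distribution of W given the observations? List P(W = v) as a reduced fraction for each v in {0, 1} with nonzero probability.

P(W=0) = 164/187, P(W=1) = 23/187

Enumerate traces; 18 have nonzero weight after conditioning:
  (X=0, Y=0, Z=0, W=0) weight 4/105
  (X=0, Y=0, Z=1, W=1) weight 1/105
  (X=0, Y=0, Z=2, W=0) weight 8/105
  (X=0, Y=1, Z=0, W=0) weight 4/105
  (X=0, Y=1, Z=1, W=1) weight 1/105
  (X=0, Y=1, Z=2, W=0) weight 8/105
  (X=0, Y=2, Z=0, W=0) weight 4/105
  (X=0, Y=2, Z=1, W=1) weight 1/105
  … 10 more
Group by W:
  weight(W=0) = 164/315
  weight(W=1) = 23/315
Total weight = 164/315 + 23/315 = 187/315
P(W=0 | obs) = 164/315 / 187/315 = 164/187
P(W=1 | obs) = 23/315 / 187/315 = 23/187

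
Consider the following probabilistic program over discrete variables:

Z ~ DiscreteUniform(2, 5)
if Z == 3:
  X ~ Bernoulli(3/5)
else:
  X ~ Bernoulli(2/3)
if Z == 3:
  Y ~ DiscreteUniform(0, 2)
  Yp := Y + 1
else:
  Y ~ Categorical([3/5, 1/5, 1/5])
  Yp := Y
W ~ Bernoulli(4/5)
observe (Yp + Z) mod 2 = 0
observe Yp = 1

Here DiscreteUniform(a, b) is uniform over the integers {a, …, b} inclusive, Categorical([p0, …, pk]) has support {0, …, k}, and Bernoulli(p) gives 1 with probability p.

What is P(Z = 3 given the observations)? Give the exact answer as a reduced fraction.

Enumerate traces; 8 have nonzero weight after conditioning:
  (Z=3, X=0, Y=0, W=0) weight 1/150
  (Z=3, X=0, Y=0, W=1) weight 2/75
  (Z=3, X=1, Y=0, W=0) weight 1/100
  (Z=3, X=1, Y=0, W=1) weight 1/25
  (Z=5, X=0, Y=1, W=0) weight 1/300
  (Z=5, X=0, Y=1, W=1) weight 1/75
  (Z=5, X=1, Y=1, W=0) weight 1/150
  (Z=5, X=1, Y=1, W=1) weight 2/75
Group by Z:
  weight(Z=3) = 1/12
  weight(Z=5) = 1/20
Total weight = 1/12 + 1/20 = 2/15
P(Z=3 | obs) = 1/12 / 2/15 = 5/8
P(Z=5 | obs) = 1/20 / 2/15 = 3/8

P(Z = 3 | obs) = 5/8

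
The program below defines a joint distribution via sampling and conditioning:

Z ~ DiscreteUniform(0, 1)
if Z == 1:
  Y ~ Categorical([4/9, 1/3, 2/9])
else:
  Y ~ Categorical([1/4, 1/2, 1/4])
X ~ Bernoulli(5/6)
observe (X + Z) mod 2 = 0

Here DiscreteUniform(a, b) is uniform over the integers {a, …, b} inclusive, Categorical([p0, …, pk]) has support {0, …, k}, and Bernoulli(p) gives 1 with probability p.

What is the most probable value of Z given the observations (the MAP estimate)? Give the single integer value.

Enumerate traces; 6 have nonzero weight after conditioning:
  (Z=0, Y=0, X=0) weight 1/48
  (Z=0, Y=1, X=0) weight 1/24
  (Z=0, Y=2, X=0) weight 1/48
  (Z=1, Y=0, X=1) weight 5/27
  (Z=1, Y=1, X=1) weight 5/36
  (Z=1, Y=2, X=1) weight 5/54
Group by Z:
  weight(Z=0) = 1/12
  weight(Z=1) = 5/12
Total weight = 1/12 + 5/12 = 1/2
P(Z=0 | obs) = 1/12 / 1/2 = 1/6
P(Z=1 | obs) = 5/12 / 1/2 = 5/6
argmax = 1

argmax_v P(Z = v | obs) = 1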